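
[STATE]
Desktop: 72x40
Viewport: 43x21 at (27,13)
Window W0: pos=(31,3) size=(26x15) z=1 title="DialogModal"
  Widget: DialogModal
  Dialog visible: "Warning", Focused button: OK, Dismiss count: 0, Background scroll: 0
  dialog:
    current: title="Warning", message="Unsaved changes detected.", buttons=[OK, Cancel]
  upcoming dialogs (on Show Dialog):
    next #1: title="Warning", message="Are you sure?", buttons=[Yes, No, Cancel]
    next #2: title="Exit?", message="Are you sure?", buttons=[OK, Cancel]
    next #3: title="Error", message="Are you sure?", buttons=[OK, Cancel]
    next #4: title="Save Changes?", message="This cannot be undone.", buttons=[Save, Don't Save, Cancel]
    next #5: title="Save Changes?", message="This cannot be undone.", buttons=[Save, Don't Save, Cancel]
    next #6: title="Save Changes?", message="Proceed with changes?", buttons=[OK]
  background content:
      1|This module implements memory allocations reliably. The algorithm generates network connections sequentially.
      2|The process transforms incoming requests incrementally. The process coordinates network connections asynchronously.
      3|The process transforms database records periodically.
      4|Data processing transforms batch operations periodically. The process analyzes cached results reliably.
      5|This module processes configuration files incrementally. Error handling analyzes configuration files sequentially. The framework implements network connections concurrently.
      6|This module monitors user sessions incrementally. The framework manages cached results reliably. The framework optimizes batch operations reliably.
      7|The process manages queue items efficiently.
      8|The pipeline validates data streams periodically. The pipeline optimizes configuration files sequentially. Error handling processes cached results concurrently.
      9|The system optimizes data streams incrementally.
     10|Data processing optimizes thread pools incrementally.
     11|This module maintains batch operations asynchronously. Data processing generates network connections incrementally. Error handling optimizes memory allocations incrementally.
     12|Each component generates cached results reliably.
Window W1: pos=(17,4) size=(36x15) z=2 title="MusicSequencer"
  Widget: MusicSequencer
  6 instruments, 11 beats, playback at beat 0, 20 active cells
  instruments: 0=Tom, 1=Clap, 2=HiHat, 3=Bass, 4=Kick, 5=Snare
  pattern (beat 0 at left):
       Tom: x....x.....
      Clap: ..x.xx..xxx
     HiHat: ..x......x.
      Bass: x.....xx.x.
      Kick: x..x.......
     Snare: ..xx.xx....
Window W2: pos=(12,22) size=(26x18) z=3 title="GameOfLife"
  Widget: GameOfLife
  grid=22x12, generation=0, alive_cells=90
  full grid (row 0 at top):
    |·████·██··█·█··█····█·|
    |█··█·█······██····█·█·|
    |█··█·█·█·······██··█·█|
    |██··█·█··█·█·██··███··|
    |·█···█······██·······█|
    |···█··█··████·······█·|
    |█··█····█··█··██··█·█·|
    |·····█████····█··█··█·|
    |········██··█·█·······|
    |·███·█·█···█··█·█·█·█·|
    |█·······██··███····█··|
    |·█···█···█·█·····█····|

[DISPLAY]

█·██····                 ┃┘ d┃             
                         ┃dat┃             
                         ┃ize┃             
                         ┃ ba┃             
                         ┃━━━┛             
━━━━━━━━━━━━━━━━━━━━━━━━━┛                 
                                           
                                           
                                           
━━━━━━━━━━┓                                
          ┃                                
──────────┨                                
          ┃                                
·█····█·  ┃                                
····█·█·  ┃                                
·██··█·█  ┃                                
█··███··  ┃                                
·······█  ┃                                
······█·  ┃                                
██··█·█·  ┃                                
█··█··█·  ┃                                


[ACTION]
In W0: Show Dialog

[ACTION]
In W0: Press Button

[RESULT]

█·██····                 ┃s d┃             
                         ┃dat┃             
                         ┃ize┃             
                         ┃ ba┃             
                         ┃━━━┛             
━━━━━━━━━━━━━━━━━━━━━━━━━┛                 
                                           
                                           
                                           
━━━━━━━━━━┓                                
          ┃                                
──────────┨                                
          ┃                                
·█····█·  ┃                                
····█·█·  ┃                                
·██··█·█  ┃                                
█··███··  ┃                                
·······█  ┃                                
······█·  ┃                                
██··█·█·  ┃                                
█··█··█·  ┃                                


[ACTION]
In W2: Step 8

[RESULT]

█·██····                 ┃s d┃             
                         ┃dat┃             
                         ┃ize┃             
                         ┃ ba┃             
                         ┃━━━┛             
━━━━━━━━━━━━━━━━━━━━━━━━━┛                 
                                           
                                           
                                           
━━━━━━━━━━┓                                
          ┃                                
──────────┨                                
          ┃                                
········  ┃                                
········  ┃                                
········  ┃                                
········  ┃                                
········  ┃                                
········  ┃                                
····██··  ┃                                
█··███··  ┃                                


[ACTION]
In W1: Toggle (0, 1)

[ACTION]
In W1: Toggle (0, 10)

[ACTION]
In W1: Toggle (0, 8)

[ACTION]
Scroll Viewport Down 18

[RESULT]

                                           
                                           
                                           
━━━━━━━━━━┓                                
          ┃                                
──────────┨                                
          ┃                                
········  ┃                                
········  ┃                                
········  ┃                                
········  ┃                                
········  ┃                                
········  ┃                                
····██··  ┃                                
█··███··  ┃                                
·██·····  ┃                                
·██·····  ┃                                
█···██··  ┃                                
····██··  ┃                                
          ┃                                
━━━━━━━━━━┛                                


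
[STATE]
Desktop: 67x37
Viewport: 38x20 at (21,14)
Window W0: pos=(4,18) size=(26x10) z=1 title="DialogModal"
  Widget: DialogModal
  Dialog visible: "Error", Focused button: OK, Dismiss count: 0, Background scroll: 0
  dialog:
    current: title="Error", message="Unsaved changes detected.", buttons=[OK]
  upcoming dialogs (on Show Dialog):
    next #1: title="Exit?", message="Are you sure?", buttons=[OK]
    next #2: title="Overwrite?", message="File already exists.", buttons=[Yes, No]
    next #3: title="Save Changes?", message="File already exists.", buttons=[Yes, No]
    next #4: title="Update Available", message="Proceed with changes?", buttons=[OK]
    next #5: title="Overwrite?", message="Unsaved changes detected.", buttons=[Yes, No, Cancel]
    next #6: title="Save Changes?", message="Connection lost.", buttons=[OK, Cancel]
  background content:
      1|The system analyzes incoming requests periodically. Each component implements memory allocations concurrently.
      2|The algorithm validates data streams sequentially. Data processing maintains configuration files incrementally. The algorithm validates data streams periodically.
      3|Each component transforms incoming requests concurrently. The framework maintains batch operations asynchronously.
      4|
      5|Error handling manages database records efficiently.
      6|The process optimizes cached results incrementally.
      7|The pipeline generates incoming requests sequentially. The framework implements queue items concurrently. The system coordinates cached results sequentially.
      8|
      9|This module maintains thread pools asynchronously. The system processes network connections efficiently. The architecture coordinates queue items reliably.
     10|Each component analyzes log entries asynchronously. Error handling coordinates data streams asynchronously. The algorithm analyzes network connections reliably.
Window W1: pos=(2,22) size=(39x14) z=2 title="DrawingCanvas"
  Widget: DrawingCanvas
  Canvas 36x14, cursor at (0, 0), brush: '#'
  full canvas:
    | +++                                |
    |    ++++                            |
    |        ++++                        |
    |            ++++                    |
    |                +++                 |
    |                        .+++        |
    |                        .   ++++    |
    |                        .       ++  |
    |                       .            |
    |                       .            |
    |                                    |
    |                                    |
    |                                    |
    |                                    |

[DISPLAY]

                                      
                                      
                                      
                                      
━━━━━━━━┓                             
        ┃                             
────────┨                             
─────┐co┃                             
━━━━━━━━━━━━━━━━━━━┓                  
                   ┃                  
───────────────────┨                  
                   ┃                  
                   ┃                  
                   ┃                  
                   ┃                  
+                  ┃                  
      .+++         ┃                  
      .   ++++     ┃                  
      .       ++   ┃                  
     .             ┃                  


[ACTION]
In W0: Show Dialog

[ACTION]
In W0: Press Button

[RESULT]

                                      
                                      
                                      
                                      
━━━━━━━━┓                             
        ┃                             
────────┨                             
zes inco┃                             
━━━━━━━━━━━━━━━━━━━┓                  
                   ┃                  
───────────────────┨                  
                   ┃                  
                   ┃                  
                   ┃                  
                   ┃                  
+                  ┃                  
      .+++         ┃                  
      .   ++++     ┃                  
      .       ++   ┃                  
     .             ┃                  


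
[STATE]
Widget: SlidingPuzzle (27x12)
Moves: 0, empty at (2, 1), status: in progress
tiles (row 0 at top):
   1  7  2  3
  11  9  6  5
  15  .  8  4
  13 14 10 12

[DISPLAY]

┌────┬────┬────┬────┐      
│  1 │  7 │  2 │  3 │      
├────┼────┼────┼────┤      
│ 11 │  9 │  6 │  5 │      
├────┼────┼────┼────┤      
│ 15 │    │  8 │  4 │      
├────┼────┼────┼────┤      
│ 13 │ 14 │ 10 │ 12 │      
└────┴────┴────┴────┘      
Moves: 0                   
                           
                           


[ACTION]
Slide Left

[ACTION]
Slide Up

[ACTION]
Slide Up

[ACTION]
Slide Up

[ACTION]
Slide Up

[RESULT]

┌────┬────┬────┬────┐      
│  1 │  7 │  2 │  3 │      
├────┼────┼────┼────┤      
│ 11 │  9 │  6 │  5 │      
├────┼────┼────┼────┤      
│ 15 │  8 │ 10 │  4 │      
├────┼────┼────┼────┤      
│ 13 │ 14 │    │ 12 │      
└────┴────┴────┴────┘      
Moves: 2                   
                           
                           


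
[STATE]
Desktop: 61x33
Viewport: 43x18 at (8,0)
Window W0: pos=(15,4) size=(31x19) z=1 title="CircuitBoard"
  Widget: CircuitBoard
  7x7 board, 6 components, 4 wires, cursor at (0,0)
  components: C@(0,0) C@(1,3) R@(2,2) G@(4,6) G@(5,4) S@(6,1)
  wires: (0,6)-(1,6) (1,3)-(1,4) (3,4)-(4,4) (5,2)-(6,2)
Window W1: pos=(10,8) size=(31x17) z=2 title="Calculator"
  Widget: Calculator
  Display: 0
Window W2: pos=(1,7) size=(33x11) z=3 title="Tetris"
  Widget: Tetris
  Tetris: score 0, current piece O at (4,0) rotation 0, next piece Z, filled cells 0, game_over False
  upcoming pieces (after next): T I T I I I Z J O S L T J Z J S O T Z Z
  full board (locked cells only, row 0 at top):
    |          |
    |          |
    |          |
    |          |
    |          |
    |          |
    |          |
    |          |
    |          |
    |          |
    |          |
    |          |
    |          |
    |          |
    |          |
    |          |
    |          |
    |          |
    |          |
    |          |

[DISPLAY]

                                           
                                           
                                           
                                           
       ┏━━━━━━━━━━━━━━━━━━━━━━━━━━━━━┓     
       ┃ CircuitBoard                ┃     
       ┠─────────────────────────────┨     
━━━━━━━━━━━━━━━━━━━━━━━━━┓           ┃     
s                        ┃━━━━━━┓   ·┃     
─────────────────────────┨      ┃   │┃     
    │Next:               ┃──────┨   ·┃     
    │▓▓                  ┃     0┃    ┃     
    │ ▓▓                 ┃      ┃    ┃     
    │                    ┃      ┃    ┃     
    │                    ┃      ┃    ┃     
    │                    ┃      ┃    ┃     
    │Score:              ┃      ┃   G┃     
━━━━━━━━━━━━━━━━━━━━━━━━━┛      ┃    ┃     


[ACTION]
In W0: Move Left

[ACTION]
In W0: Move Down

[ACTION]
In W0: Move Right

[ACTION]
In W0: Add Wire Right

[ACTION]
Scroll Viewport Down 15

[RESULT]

    │                    ┃      ┃    ┃     
    │Score:              ┃      ┃   G┃     
━━━━━━━━━━━━━━━━━━━━━━━━━┛      ┃    ┃     
  ┃├───┼───┼───┼───┤            ┃    ┃     
  ┃│ 0 │ . │ = │ + │            ┃    ┃     
  ┃├───┼───┼───┼───┤            ┃    ┃     
  ┃│ C │ MC│ MR│ M+│            ┃    ┃     
  ┃└───┴───┴───┴───┘            ┃━━━━┛     
  ┃                             ┃          
  ┗━━━━━━━━━━━━━━━━━━━━━━━━━━━━━┛          
                                           
                                           
                                           
                                           
                                           
                                           
                                           
                                           


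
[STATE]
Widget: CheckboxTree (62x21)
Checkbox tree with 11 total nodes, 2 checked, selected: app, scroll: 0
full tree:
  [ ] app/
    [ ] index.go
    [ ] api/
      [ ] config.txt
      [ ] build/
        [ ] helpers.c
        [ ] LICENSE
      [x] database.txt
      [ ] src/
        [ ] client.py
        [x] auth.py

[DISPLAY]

>[-] app/                                                     
   [ ] index.go                                               
   [-] api/                                                   
     [ ] config.txt                                           
     [ ] build/                                               
       [ ] helpers.c                                          
       [ ] LICENSE                                            
     [x] database.txt                                         
     [-] src/                                                 
       [ ] client.py                                          
       [x] auth.py                                            
                                                              
                                                              
                                                              
                                                              
                                                              
                                                              
                                                              
                                                              
                                                              
                                                              


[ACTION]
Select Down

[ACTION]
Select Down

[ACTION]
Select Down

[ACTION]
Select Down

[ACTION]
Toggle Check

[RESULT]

 [-] app/                                                     
   [ ] index.go                                               
   [-] api/                                                   
     [ ] config.txt                                           
>    [x] build/                                               
       [x] helpers.c                                          
       [x] LICENSE                                            
     [x] database.txt                                         
     [-] src/                                                 
       [ ] client.py                                          
       [x] auth.py                                            
                                                              
                                                              
                                                              
                                                              
                                                              
                                                              
                                                              
                                                              
                                                              
                                                              


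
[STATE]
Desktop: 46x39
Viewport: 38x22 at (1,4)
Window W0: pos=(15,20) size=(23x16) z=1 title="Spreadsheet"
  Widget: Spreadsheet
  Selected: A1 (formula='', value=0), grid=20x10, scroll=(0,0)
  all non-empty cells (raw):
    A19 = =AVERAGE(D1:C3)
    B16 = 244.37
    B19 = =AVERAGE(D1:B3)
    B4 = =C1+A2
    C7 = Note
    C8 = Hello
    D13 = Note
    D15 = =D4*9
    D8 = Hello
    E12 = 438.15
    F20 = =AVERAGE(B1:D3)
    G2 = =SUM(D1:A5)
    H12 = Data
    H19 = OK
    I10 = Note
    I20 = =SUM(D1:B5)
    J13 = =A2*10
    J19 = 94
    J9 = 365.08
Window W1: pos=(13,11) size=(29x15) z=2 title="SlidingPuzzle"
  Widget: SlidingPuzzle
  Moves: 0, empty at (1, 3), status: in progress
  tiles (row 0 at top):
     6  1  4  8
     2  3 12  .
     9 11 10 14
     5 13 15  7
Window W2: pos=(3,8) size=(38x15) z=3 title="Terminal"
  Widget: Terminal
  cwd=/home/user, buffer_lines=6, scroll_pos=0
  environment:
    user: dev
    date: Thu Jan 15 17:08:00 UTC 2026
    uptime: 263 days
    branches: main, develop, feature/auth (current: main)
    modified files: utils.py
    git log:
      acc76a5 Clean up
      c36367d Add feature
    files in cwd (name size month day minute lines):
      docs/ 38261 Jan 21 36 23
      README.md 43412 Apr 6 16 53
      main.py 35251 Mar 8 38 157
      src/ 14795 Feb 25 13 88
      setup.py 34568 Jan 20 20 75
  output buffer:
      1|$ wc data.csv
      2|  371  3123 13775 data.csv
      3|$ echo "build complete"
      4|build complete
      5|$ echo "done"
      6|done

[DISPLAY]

                                      
                                      
                                      
                                      
  ┏━━━━━━━━━━━━━━━━━━━━━━━━━━━━━━━━━━━
  ┃ Terminal                          
  ┠───────────────────────────────────
  ┃$ wc data.csv                      
  ┃  371  3123 13775 data.csv         
  ┃$ echo "build complete"            
  ┃build complete                     
  ┃$ echo "done"                      
  ┃done                               
  ┃$ █                                
  ┃                                   
  ┃                                   
  ┃                                   
  ┃                                   
  ┗━━━━━━━━━━━━━━━━━━━━━━━━━━━━━━━━━━━
            ┃Moves: 0                 
            ┃                         
            ┗━━━━━━━━━━━━━━━━━━━━━━━━━


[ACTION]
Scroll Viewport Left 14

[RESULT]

                                      
                                      
                                      
                                      
   ┏━━━━━━━━━━━━━━━━━━━━━━━━━━━━━━━━━━
   ┃ Terminal                         
   ┠──────────────────────────────────
   ┃$ wc data.csv                     
   ┃  371  3123 13775 data.csv        
   ┃$ echo "build complete"           
   ┃build complete                    
   ┃$ echo "done"                     
   ┃done                              
   ┃$ █                               
   ┃                                  
   ┃                                  
   ┃                                  
   ┃                                  
   ┗━━━━━━━━━━━━━━━━━━━━━━━━━━━━━━━━━━
             ┃Moves: 0                
             ┃                        
             ┗━━━━━━━━━━━━━━━━━━━━━━━━


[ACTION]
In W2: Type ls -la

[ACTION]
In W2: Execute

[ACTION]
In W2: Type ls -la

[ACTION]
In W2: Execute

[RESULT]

                                      
                                      
                                      
                                      
   ┏━━━━━━━━━━━━━━━━━━━━━━━━━━━━━━━━━━
   ┃ Terminal                         
   ┠──────────────────────────────────
   ┃-rw-r--r--  1 dev group    43412 A
   ┃-rw-r--r--  1 dev group    35251 M
   ┃drwxr-xr-x  1 dev group    14795 F
   ┃-rw-r--r--  1 dev group    34568 J
   ┃$ ls -la                          
   ┃drwxr-xr-x  1 dev group    38261 J
   ┃-rw-r--r--  1 dev group    43412 A
   ┃-rw-r--r--  1 dev group    35251 M
   ┃drwxr-xr-x  1 dev group    14795 F
   ┃-rw-r--r--  1 dev group    34568 J
   ┃$ █                               
   ┗━━━━━━━━━━━━━━━━━━━━━━━━━━━━━━━━━━
             ┃Moves: 0                
             ┃                        
             ┗━━━━━━━━━━━━━━━━━━━━━━━━


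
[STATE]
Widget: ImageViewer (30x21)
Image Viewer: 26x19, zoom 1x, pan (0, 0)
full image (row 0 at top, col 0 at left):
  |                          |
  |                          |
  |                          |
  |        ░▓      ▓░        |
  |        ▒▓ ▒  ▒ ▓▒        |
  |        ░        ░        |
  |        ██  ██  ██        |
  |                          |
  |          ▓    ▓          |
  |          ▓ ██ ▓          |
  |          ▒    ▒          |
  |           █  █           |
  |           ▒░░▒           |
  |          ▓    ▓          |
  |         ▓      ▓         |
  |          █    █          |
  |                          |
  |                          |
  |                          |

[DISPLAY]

                              
                              
                              
        ░▓      ▓░            
        ▒▓ ▒  ▒ ▓▒            
        ░        ░            
        ██  ██  ██            
                              
          ▓    ▓              
          ▓ ██ ▓              
          ▒    ▒              
           █  █               
           ▒░░▒               
          ▓    ▓              
         ▓      ▓             
          █    █              
                              
                              
                              
                              
                              


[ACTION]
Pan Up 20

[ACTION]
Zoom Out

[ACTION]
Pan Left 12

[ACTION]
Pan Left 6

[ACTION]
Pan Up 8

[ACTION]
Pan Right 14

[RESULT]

                              
                              
                              
  ▓░                          
▒ ▓▒                          
   ░                          
  ██                          
                              
 ▓                            
 ▓                            
 ▒                            
█                             
▒                             
 ▓                            
  ▓                           
 █                            
                              
                              
                              
                              
                              


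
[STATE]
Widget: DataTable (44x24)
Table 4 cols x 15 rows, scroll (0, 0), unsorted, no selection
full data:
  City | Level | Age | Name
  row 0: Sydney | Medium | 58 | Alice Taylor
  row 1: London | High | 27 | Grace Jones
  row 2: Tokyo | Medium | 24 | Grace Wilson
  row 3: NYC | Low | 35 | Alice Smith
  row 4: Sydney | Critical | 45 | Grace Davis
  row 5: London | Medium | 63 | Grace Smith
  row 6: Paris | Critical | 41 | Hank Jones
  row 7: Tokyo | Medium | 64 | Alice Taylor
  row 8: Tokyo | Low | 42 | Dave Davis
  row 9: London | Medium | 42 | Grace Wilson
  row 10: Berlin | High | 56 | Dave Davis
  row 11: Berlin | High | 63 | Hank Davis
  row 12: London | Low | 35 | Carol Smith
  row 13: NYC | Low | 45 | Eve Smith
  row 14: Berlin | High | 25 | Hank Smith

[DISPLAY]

City  │Level   │Age│Name                    
──────┼────────┼───┼────────────            
Sydney│Medium  │58 │Alice Taylor            
London│High    │27 │Grace Jones             
Tokyo │Medium  │24 │Grace Wilson            
NYC   │Low     │35 │Alice Smith             
Sydney│Critical│45 │Grace Davis             
London│Medium  │63 │Grace Smith             
Paris │Critical│41 │Hank Jones              
Tokyo │Medium  │64 │Alice Taylor            
Tokyo │Low     │42 │Dave Davis              
London│Medium  │42 │Grace Wilson            
Berlin│High    │56 │Dave Davis              
Berlin│High    │63 │Hank Davis              
London│Low     │35 │Carol Smith             
NYC   │Low     │45 │Eve Smith               
Berlin│High    │25 │Hank Smith              
                                            
                                            
                                            
                                            
                                            
                                            
                                            


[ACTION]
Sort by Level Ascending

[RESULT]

City  │Level  ▲│Age│Name                    
──────┼────────┼───┼────────────            
Sydney│Critical│45 │Grace Davis             
Paris │Critical│41 │Hank Jones              
London│High    │27 │Grace Jones             
Berlin│High    │56 │Dave Davis              
Berlin│High    │63 │Hank Davis              
Berlin│High    │25 │Hank Smith              
NYC   │Low     │35 │Alice Smith             
Tokyo │Low     │42 │Dave Davis              
London│Low     │35 │Carol Smith             
NYC   │Low     │45 │Eve Smith               
Sydney│Medium  │58 │Alice Taylor            
Tokyo │Medium  │24 │Grace Wilson            
London│Medium  │63 │Grace Smith             
Tokyo │Medium  │64 │Alice Taylor            
London│Medium  │42 │Grace Wilson            
                                            
                                            
                                            
                                            
                                            
                                            
                                            


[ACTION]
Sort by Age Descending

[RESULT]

City  │Level   │Ag▼│Name                    
──────┼────────┼───┼────────────            
Tokyo │Medium  │64 │Alice Taylor            
Berlin│High    │63 │Hank Davis              
London│Medium  │63 │Grace Smith             
Sydney│Medium  │58 │Alice Taylor            
Berlin│High    │56 │Dave Davis              
Sydney│Critical│45 │Grace Davis             
NYC   │Low     │45 │Eve Smith               
Tokyo │Low     │42 │Dave Davis              
London│Medium  │42 │Grace Wilson            
Paris │Critical│41 │Hank Jones              
NYC   │Low     │35 │Alice Smith             
London│Low     │35 │Carol Smith             
London│High    │27 │Grace Jones             
Berlin│High    │25 │Hank Smith              
Tokyo │Medium  │24 │Grace Wilson            
                                            
                                            
                                            
                                            
                                            
                                            
                                            


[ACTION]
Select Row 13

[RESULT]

City  │Level   │Ag▼│Name                    
──────┼────────┼───┼────────────            
Tokyo │Medium  │64 │Alice Taylor            
Berlin│High    │63 │Hank Davis              
London│Medium  │63 │Grace Smith             
Sydney│Medium  │58 │Alice Taylor            
Berlin│High    │56 │Dave Davis              
Sydney│Critical│45 │Grace Davis             
NYC   │Low     │45 │Eve Smith               
Tokyo │Low     │42 │Dave Davis              
London│Medium  │42 │Grace Wilson            
Paris │Critical│41 │Hank Jones              
NYC   │Low     │35 │Alice Smith             
London│Low     │35 │Carol Smith             
London│High    │27 │Grace Jones             
>erlin│High    │25 │Hank Smith              
Tokyo │Medium  │24 │Grace Wilson            
                                            
                                            
                                            
                                            
                                            
                                            
                                            


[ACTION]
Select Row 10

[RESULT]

City  │Level   │Ag▼│Name                    
──────┼────────┼───┼────────────            
Tokyo │Medium  │64 │Alice Taylor            
Berlin│High    │63 │Hank Davis              
London│Medium  │63 │Grace Smith             
Sydney│Medium  │58 │Alice Taylor            
Berlin│High    │56 │Dave Davis              
Sydney│Critical│45 │Grace Davis             
NYC   │Low     │45 │Eve Smith               
Tokyo │Low     │42 │Dave Davis              
London│Medium  │42 │Grace Wilson            
Paris │Critical│41 │Hank Jones              
>YC   │Low     │35 │Alice Smith             
London│Low     │35 │Carol Smith             
London│High    │27 │Grace Jones             
Berlin│High    │25 │Hank Smith              
Tokyo │Medium  │24 │Grace Wilson            
                                            
                                            
                                            
                                            
                                            
                                            
                                            


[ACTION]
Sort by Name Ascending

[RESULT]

City  │Level   │Age│Name       ▲            
──────┼────────┼───┼────────────            
NYC   │Low     │35 │Alice Smith             
Tokyo │Medium  │64 │Alice Taylor            
Sydney│Medium  │58 │Alice Taylor            
London│Low     │35 │Carol Smith             
Berlin│High    │56 │Dave Davis              
Tokyo │Low     │42 │Dave Davis              
NYC   │Low     │45 │Eve Smith               
Sydney│Critical│45 │Grace Davis             
London│High    │27 │Grace Jones             
London│Medium  │63 │Grace Smith             
>ondon│Medium  │42 │Grace Wilson            
Tokyo │Medium  │24 │Grace Wilson            
Berlin│High    │63 │Hank Davis              
Paris │Critical│41 │Hank Jones              
Berlin│High    │25 │Hank Smith              
                                            
                                            
                                            
                                            
                                            
                                            
                                            


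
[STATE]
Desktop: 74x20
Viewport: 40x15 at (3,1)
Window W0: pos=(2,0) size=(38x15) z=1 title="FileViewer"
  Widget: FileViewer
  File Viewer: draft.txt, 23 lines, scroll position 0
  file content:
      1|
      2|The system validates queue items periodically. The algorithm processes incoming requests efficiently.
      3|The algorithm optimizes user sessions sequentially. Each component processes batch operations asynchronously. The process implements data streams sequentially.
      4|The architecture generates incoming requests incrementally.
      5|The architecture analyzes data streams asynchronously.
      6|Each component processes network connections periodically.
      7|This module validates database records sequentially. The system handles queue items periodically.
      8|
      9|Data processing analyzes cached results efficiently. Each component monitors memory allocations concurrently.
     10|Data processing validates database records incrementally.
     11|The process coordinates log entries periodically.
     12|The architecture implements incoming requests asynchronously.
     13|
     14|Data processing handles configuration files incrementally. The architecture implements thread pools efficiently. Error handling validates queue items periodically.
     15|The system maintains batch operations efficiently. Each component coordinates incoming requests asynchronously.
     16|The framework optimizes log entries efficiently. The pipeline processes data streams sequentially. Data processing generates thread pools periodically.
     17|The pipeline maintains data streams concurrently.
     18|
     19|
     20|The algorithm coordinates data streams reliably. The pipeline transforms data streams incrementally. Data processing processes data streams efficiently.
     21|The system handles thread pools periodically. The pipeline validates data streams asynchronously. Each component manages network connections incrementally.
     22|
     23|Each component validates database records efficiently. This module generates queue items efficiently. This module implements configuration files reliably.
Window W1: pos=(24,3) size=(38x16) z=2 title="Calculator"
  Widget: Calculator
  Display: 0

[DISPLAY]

 FileViewer                         ┃   
────────────────────────────────────┨   
                     ┏━━━━━━━━━━━━━━━━━━
The system validates ┃ Calculator       
The algorithm optimiz┠──────────────────
The architecture gene┃                  
The architecture anal┃┌───┬───┬───┬───┐ 
Each component proces┃│ 7 │ 8 │ 9 │ ÷ │ 
This module validates┃├───┼───┼───┼───┤ 
                     ┃│ 4 │ 5 │ 6 │ × │ 
Data processing analy┃├───┼───┼───┼───┤ 
Data processing valid┃│ 1 │ 2 │ 3 │ - │ 
The process coordinat┃├───┼───┼───┼───┤ 
━━━━━━━━━━━━━━━━━━━━━┃│ 0 │ . │ = │ + │ 
                     ┃├───┼───┼───┼───┤ 


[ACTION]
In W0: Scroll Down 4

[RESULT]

 FileViewer                         ┃   
────────────────────────────────────┨   
The architecture anal┏━━━━━━━━━━━━━━━━━━
Each component proces┃ Calculator       
This module validates┠──────────────────
                     ┃                  
Data processing analy┃┌───┬───┬───┬───┐ 
Data processing valid┃│ 7 │ 8 │ 9 │ ÷ │ 
The process coordinat┃├───┼───┼───┼───┤ 
The architecture impl┃│ 4 │ 5 │ 6 │ × │ 
                     ┃├───┼───┼───┼───┤ 
Data processing handl┃│ 1 │ 2 │ 3 │ - │ 
The system maintains ┃├───┼───┼───┼───┤ 
━━━━━━━━━━━━━━━━━━━━━┃│ 0 │ . │ = │ + │ 
                     ┃├───┼───┼───┼───┤ 


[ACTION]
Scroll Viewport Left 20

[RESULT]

  ┃ FileViewer                         ┃
  ┠────────────────────────────────────┨
  ┃The architecture anal┏━━━━━━━━━━━━━━━
  ┃Each component proces┃ Calculator    
  ┃This module validates┠───────────────
  ┃                     ┃               
  ┃Data processing analy┃┌───┬───┬───┬──
  ┃Data processing valid┃│ 7 │ 8 │ 9 │ ÷
  ┃The process coordinat┃├───┼───┼───┼──
  ┃The architecture impl┃│ 4 │ 5 │ 6 │ ×
  ┃                     ┃├───┼───┼───┼──
  ┃Data processing handl┃│ 1 │ 2 │ 3 │ -
  ┃The system maintains ┃├───┼───┼───┼──
  ┗━━━━━━━━━━━━━━━━━━━━━┃│ 0 │ . │ = │ +
                        ┃├───┼───┼───┼──


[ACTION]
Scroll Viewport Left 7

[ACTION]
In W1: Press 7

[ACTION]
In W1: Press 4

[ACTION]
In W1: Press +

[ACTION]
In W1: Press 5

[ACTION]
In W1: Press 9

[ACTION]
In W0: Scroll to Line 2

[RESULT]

  ┃ FileViewer                         ┃
  ┠────────────────────────────────────┨
  ┃The system validates ┏━━━━━━━━━━━━━━━
  ┃The algorithm optimiz┃ Calculator    
  ┃The architecture gene┠───────────────
  ┃The architecture anal┃               
  ┃Each component proces┃┌───┬───┬───┬──
  ┃This module validates┃│ 7 │ 8 │ 9 │ ÷
  ┃                     ┃├───┼───┼───┼──
  ┃Data processing analy┃│ 4 │ 5 │ 6 │ ×
  ┃Data processing valid┃├───┼───┼───┼──
  ┃The process coordinat┃│ 1 │ 2 │ 3 │ -
  ┃The architecture impl┃├───┼───┼───┼──
  ┗━━━━━━━━━━━━━━━━━━━━━┃│ 0 │ . │ = │ +
                        ┃├───┼───┼───┼──
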